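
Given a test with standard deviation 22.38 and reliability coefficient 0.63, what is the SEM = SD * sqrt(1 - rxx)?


SEM = SD * sqrt(1 - rxx)
SEM = 22.38 * sqrt(1 - 0.63)
SEM = 22.38 * sqrt(0.37) = 22.38 * 0.608276
SEM = 13.6132

13.6132


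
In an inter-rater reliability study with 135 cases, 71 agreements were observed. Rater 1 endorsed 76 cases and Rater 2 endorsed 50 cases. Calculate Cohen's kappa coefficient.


P_o = 71/135 = 0.525926
P_e = (76*50 + 59*85) / 18225 = 0.483676
kappa = (P_o - P_e) / (1 - P_e)
kappa = (0.525926 - 0.483676) / (1 - 0.483676)
kappa = 0.0818

0.0818


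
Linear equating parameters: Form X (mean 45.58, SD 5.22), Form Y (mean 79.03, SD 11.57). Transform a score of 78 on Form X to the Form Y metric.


slope = SD_Y / SD_X = 11.57 / 5.22 ~ 2.2165
intercept = mean_Y - slope * mean_X = 79.03 - (11.57 / 5.22) * 45.58 ~ -21.9969
Y = slope * X + intercept. To avoid rounding drift from the rounded slope/intercept, evaluate the equivalent form Y = mean_Y + SD_Y * (X - mean_X) / SD_X at full precision:
Y = 79.03 + 11.57 * (78 - 45.58) / 5.22
Y = 79.03 + 11.57 * 32.42 / 5.22
Y = 79.03 + 375.0994 / 5.22
Y = 79.03 + 71.8581
Y = 150.8881

150.8881


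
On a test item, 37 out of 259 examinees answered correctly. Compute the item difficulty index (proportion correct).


Item difficulty p = number correct / total examinees
p = 37 / 259
p = 0.1429

0.1429


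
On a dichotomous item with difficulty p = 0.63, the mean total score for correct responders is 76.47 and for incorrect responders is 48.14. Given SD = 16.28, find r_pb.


q = 1 - p = 0.37
rpb = ((M1 - M0) / SD) * sqrt(p * q)
rpb = ((76.47 - 48.14) / 16.28) * sqrt(0.63 * 0.37)
rpb = 0.8402

0.8402


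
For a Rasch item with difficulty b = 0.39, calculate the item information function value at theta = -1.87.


P = 1/(1+exp(-(-1.87-0.39))) = 0.0945
I = P*(1-P) = 0.0945 * 0.9055
I = 0.0856

0.0856


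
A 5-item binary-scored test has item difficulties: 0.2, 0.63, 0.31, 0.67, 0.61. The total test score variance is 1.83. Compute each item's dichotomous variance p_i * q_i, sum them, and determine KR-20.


For each item, compute p_i * q_i:
  Item 1: 0.2 * 0.8 = 0.16
  Item 2: 0.63 * 0.37 = 0.2331
  Item 3: 0.31 * 0.69 = 0.2139
  Item 4: 0.67 * 0.33 = 0.2211
  Item 5: 0.61 * 0.39 = 0.2379
Sum(p_i * q_i) = 0.16 + 0.2331 + 0.2139 + 0.2211 + 0.2379 = 1.066
KR-20 = (k/(k-1)) * (1 - Sum(p_i*q_i) / Var_total)
= (5/4) * (1 - 1.066/1.83)
= 1.25 * 0.4175
KR-20 = 0.5219

0.5219


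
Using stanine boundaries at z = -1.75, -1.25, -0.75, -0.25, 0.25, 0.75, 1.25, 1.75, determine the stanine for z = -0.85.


Stanine boundaries: [-1.75, -1.25, -0.75, -0.25, 0.25, 0.75, 1.25, 1.75]
z = -0.85
Check each boundary:
  z >= -1.75 -> could be stanine 2
  z >= -1.25 -> could be stanine 3
  z < -0.75
  z < -0.25
  z < 0.25
  z < 0.75
  z < 1.25
  z < 1.75
Highest qualifying boundary gives stanine = 3

3


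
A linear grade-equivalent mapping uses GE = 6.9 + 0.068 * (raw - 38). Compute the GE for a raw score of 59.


raw - median = 59 - 38 = 21
slope * diff = 0.068 * 21 = 1.428
GE = 6.9 + 1.428
GE = 8.328

8.328


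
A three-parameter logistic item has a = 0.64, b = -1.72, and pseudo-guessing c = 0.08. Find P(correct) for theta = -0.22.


logit = 0.64*(-0.22 - -1.72) = 0.96
P* = 1/(1 + exp(-0.96)) = 0.7231
P = 0.08 + (1 - 0.08) * 0.7231
P = 0.7453

0.7453


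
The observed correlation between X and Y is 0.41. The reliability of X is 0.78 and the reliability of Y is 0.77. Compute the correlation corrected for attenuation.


r_corrected = rxy / sqrt(rxx * ryy)
= 0.41 / sqrt(0.78 * 0.77)
= 0.41 / sqrt(0.6006)
= 0.41 / 0.774984
r_corrected = 0.529

0.529


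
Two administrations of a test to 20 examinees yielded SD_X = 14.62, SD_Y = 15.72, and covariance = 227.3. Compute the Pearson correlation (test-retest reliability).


r = cov(X,Y) / (SD_X * SD_Y)
r = 227.3 / (14.62 * 15.72)
r = 227.3 / 229.8264
r = 0.989

0.989


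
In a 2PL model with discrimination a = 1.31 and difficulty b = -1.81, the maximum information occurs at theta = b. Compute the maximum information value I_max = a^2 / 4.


For 2PL, max info at theta = b = -1.81
I_max = a^2 / 4 = 1.31^2 / 4
= 1.7161 / 4
I_max = 0.429

0.429


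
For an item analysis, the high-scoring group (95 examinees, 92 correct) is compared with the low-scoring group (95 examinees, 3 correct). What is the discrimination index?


p_upper = 92/95 = 0.9684
p_lower = 3/95 = 0.0316
D = 0.9684 - 0.0316 = 0.9368

0.9368


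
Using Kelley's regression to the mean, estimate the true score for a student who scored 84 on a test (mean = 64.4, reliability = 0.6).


T_est = rxx * X + (1 - rxx) * mean
T_est = 0.6 * 84 + 0.4 * 64.4
T_est = 50.4 + 25.76
T_est = 76.16

76.16


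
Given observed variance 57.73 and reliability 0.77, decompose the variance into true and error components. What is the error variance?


var_true = rxx * var_obs = 0.77 * 57.73 = 44.4521
var_error = var_obs - var_true
var_error = 57.73 - 44.4521
var_error = 13.2779

13.2779


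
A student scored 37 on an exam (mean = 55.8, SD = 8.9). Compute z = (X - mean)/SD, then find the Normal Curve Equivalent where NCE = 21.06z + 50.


z = (X - mean) / SD = (37 - 55.8) / 8.9
z = -18.8 / 8.9
z = -2.1124
NCE = NCE = 21.06z + 50
Carry z at full precision (z = -18.8 / 8.9) into the conversion:
NCE = 21.06 * (-18.8 / 8.9) + 50 = -395.928 / 8.9 + 50
NCE = -44.4863 + 50
NCE = 5.5137

5.5137


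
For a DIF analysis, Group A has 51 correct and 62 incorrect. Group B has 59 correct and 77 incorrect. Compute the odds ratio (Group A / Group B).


Odds_A = 51/62 = 0.8226
Odds_B = 59/77 = 0.7662
OR = Odds_A / Odds_B = 0.8226 / 0.7662
Exactly, OR = (51 * 77) / (62 * 59) = 3927 / 3658
OR = 1.0735

1.0735


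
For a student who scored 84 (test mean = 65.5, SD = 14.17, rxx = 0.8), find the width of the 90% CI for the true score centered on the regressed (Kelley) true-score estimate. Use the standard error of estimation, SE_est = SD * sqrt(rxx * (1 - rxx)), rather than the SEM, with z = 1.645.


True score estimate = 0.8*84 + 0.2*65.5 = 80.3
SE_est = SD * sqrt(rxx * (1 - rxx)) = 14.17 * sqrt(0.8 * 0.2) = 14.17 * sqrt(0.16) = 5.668
CI = T_est +/- z * SE_est, so width = 2 * z * SE_est = 2 * 1.645 * 5.668
Width = 18.6477

18.6477


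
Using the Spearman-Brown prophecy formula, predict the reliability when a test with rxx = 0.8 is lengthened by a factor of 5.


r_new = (n * rxx) / (1 + (n-1) * rxx)
r_new = (5 * 0.8) / (1 + 4 * 0.8)
r_new = 4.0 / 4.2
r_new = 0.9524

0.9524


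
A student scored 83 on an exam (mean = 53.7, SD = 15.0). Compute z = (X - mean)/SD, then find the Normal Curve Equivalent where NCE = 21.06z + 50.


z = (X - mean) / SD = (83 - 53.7) / 15.0
z = 29.3 / 15.0
z = 1.9533
NCE = NCE = 21.06z + 50
Carry z at full precision (z = 29.3 / 15.0) into the conversion:
NCE = 21.06 * (29.3 / 15.0) + 50 = 617.058 / 15.0 + 50
NCE = 41.1372 + 50
NCE = 91.1372

91.1372


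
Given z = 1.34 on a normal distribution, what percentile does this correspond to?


CDF(z) = 0.5 * (1 + erf(z/sqrt(2)))
erf(0.9475) = 0.8198
CDF = 0.9099
Percentile rank = 0.9099 * 100 = 90.99

90.99


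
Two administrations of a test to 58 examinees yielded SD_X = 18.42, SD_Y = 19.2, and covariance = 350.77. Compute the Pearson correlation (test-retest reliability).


r = cov(X,Y) / (SD_X * SD_Y)
r = 350.77 / (18.42 * 19.2)
r = 350.77 / 353.664
r = 0.9918

0.9918


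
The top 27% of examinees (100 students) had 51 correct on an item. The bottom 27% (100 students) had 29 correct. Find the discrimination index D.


p_upper = 51/100 = 0.51
p_lower = 29/100 = 0.29
D = 0.51 - 0.29 = 0.22

0.22


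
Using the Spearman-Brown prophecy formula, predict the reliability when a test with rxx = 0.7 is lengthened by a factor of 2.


r_new = (n * rxx) / (1 + (n-1) * rxx)
r_new = (2 * 0.7) / (1 + 1 * 0.7)
r_new = 1.4 / 1.7
r_new = 0.8235

0.8235


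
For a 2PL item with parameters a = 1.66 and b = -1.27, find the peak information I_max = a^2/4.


For 2PL, max info at theta = b = -1.27
I_max = a^2 / 4 = 1.66^2 / 4
= 2.7556 / 4
I_max = 0.6889

0.6889


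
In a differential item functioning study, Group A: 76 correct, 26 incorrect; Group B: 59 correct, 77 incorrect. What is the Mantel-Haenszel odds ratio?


Odds_A = 76/26 = 2.9231
Odds_B = 59/77 = 0.7662
OR = Odds_A / Odds_B = 2.9231 / 0.7662
Exactly, OR = (76 * 77) / (26 * 59) = 5852 / 1534
OR = 3.8149

3.8149


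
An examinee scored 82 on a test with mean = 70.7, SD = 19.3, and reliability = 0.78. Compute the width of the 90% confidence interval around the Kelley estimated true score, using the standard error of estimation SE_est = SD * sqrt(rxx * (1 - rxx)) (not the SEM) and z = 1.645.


True score estimate = 0.78*82 + 0.22*70.7 = 79.514
SE_est = SD * sqrt(rxx * (1 - rxx)) = 19.3 * sqrt(0.78 * 0.22) = 19.3 * sqrt(0.1716) = 7.994954
CI = T_est +/- z * SE_est, so width = 2 * z * SE_est = 2 * 1.645 * 7.994954
Width = 26.3034

26.3034


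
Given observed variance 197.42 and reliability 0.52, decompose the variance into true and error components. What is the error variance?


var_true = rxx * var_obs = 0.52 * 197.42 = 102.6584
var_error = var_obs - var_true
var_error = 197.42 - 102.6584
var_error = 94.7616

94.7616


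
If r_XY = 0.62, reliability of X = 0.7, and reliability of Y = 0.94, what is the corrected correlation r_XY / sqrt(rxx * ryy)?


r_corrected = rxy / sqrt(rxx * ryy)
= 0.62 / sqrt(0.7 * 0.94)
= 0.62 / sqrt(0.658)
= 0.62 / 0.811172
r_corrected = 0.7643

0.7643


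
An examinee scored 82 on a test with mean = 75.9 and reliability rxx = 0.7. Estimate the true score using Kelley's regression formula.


T_est = rxx * X + (1 - rxx) * mean
T_est = 0.7 * 82 + 0.3 * 75.9
T_est = 57.4 + 22.77
T_est = 80.17

80.17


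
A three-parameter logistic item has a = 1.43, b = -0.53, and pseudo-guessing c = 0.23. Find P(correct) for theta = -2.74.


logit = 1.43*(-2.74 - -0.53) = -3.1603
P* = 1/(1 + exp(--3.1603)) = 0.0407
P = 0.23 + (1 - 0.23) * 0.0407
P = 0.2613

0.2613


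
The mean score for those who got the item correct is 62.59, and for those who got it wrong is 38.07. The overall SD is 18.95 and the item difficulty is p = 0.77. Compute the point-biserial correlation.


q = 1 - p = 0.23
rpb = ((M1 - M0) / SD) * sqrt(p * q)
rpb = ((62.59 - 38.07) / 18.95) * sqrt(0.77 * 0.23)
rpb = 0.5445

0.5445


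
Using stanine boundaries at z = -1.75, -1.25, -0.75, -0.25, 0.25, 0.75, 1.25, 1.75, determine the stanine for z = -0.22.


Stanine boundaries: [-1.75, -1.25, -0.75, -0.25, 0.25, 0.75, 1.25, 1.75]
z = -0.22
Check each boundary:
  z >= -1.75 -> could be stanine 2
  z >= -1.25 -> could be stanine 3
  z >= -0.75 -> could be stanine 4
  z >= -0.25 -> could be stanine 5
  z < 0.25
  z < 0.75
  z < 1.25
  z < 1.75
Highest qualifying boundary gives stanine = 5

5


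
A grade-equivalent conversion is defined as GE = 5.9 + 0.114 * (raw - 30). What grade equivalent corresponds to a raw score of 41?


raw - median = 41 - 30 = 11
slope * diff = 0.114 * 11 = 1.254
GE = 5.9 + 1.254
GE = 7.154

7.154


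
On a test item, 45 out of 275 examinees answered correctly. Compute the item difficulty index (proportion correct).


Item difficulty p = number correct / total examinees
p = 45 / 275
p = 0.1636

0.1636


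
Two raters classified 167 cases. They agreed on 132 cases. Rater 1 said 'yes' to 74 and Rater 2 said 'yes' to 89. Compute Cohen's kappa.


P_o = 132/167 = 0.790419
P_e = (74*89 + 93*78) / 27889 = 0.496253
kappa = (P_o - P_e) / (1 - P_e)
kappa = (0.790419 - 0.496253) / (1 - 0.496253)
kappa = 0.584

0.584


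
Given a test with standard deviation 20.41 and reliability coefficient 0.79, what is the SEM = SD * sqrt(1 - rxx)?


SEM = SD * sqrt(1 - rxx)
SEM = 20.41 * sqrt(1 - 0.79)
SEM = 20.41 * sqrt(0.21) = 20.41 * 0.458258
SEM = 9.353

9.353


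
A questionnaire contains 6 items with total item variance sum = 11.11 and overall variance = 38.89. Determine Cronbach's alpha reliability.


alpha = (k/(k-1)) * (1 - sum(si^2)/s_total^2)
= (6/5) * (1 - 11.11/38.89)
alpha = 0.8572

0.8572


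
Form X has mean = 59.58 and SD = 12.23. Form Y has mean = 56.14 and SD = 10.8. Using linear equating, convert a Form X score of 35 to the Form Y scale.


slope = SD_Y / SD_X = 10.8 / 12.23 ~ 0.8831
intercept = mean_Y - slope * mean_X = 56.14 - (10.8 / 12.23) * 59.58 ~ 3.5264
Y = slope * X + intercept. To avoid rounding drift from the rounded slope/intercept, evaluate the equivalent form Y = mean_Y + SD_Y * (X - mean_X) / SD_X at full precision:
Y = 56.14 + 10.8 * (35 - 59.58) / 12.23
Y = 56.14 - 10.8 * 24.58 / 12.23
Y = 56.14 - 265.464 / 12.23
Y = 56.14 - 21.706
Y = 34.434

34.434


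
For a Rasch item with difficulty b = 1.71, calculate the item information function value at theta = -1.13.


P = 1/(1+exp(-(-1.13-1.71))) = 0.0552
I = P*(1-P) = 0.0552 * 0.9448
I = 0.0522

0.0522


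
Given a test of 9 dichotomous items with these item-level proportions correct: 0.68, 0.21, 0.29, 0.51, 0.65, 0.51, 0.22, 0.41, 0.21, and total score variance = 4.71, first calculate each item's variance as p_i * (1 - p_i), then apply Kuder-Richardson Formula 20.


For each item, compute p_i * q_i:
  Item 1: 0.68 * 0.32 = 0.2176
  Item 2: 0.21 * 0.79 = 0.1659
  Item 3: 0.29 * 0.71 = 0.2059
  Item 4: 0.51 * 0.49 = 0.2499
  Item 5: 0.65 * 0.35 = 0.2275
  Item 6: 0.51 * 0.49 = 0.2499
  Item 7: 0.22 * 0.78 = 0.1716
  Item 8: 0.41 * 0.59 = 0.2419
  Item 9: 0.21 * 0.79 = 0.1659
Sum(p_i * q_i) = 0.2176 + 0.1659 + 0.2059 + 0.2499 + 0.2275 + 0.2499 + 0.1716 + 0.2419 + 0.1659 = 1.8961
KR-20 = (k/(k-1)) * (1 - Sum(p_i*q_i) / Var_total)
= (9/8) * (1 - 1.8961/4.71)
= 1.125 * 0.5974
KR-20 = 0.6721

0.6721


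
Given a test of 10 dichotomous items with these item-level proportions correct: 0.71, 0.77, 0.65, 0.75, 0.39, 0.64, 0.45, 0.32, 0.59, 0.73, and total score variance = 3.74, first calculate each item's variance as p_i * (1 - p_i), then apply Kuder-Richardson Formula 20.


For each item, compute p_i * q_i:
  Item 1: 0.71 * 0.29 = 0.2059
  Item 2: 0.77 * 0.23 = 0.1771
  Item 3: 0.65 * 0.35 = 0.2275
  Item 4: 0.75 * 0.25 = 0.1875
  Item 5: 0.39 * 0.61 = 0.2379
  Item 6: 0.64 * 0.36 = 0.2304
  Item 7: 0.45 * 0.55 = 0.2475
  Item 8: 0.32 * 0.68 = 0.2176
  Item 9: 0.59 * 0.41 = 0.2419
  Item 10: 0.73 * 0.27 = 0.1971
Sum(p_i * q_i) = 0.2059 + 0.1771 + 0.2275 + 0.1875 + 0.2379 + 0.2304 + 0.2475 + 0.2176 + 0.2419 + 0.1971 = 2.1704
KR-20 = (k/(k-1)) * (1 - Sum(p_i*q_i) / Var_total)
= (10/9) * (1 - 2.1704/3.74)
= 1.1111 * 0.4197
KR-20 = 0.4663

0.4663


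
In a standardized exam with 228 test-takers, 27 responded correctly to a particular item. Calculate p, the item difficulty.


Item difficulty p = number correct / total examinees
p = 27 / 228
p = 0.1184

0.1184


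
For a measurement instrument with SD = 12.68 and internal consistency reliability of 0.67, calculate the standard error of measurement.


SEM = SD * sqrt(1 - rxx)
SEM = 12.68 * sqrt(1 - 0.67)
SEM = 12.68 * sqrt(0.33) = 12.68 * 0.574456
SEM = 7.2841

7.2841


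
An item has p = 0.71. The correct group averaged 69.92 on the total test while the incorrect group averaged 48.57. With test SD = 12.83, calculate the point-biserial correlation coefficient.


q = 1 - p = 0.29
rpb = ((M1 - M0) / SD) * sqrt(p * q)
rpb = ((69.92 - 48.57) / 12.83) * sqrt(0.71 * 0.29)
rpb = 0.7551

0.7551


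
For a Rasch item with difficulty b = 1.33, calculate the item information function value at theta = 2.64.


P = 1/(1+exp(-(2.64-1.33))) = 0.7875
I = P*(1-P) = 0.7875 * 0.2125
I = 0.1673

0.1673


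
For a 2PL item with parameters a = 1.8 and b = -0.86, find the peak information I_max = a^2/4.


For 2PL, max info at theta = b = -0.86
I_max = a^2 / 4 = 1.8^2 / 4
= 3.24 / 4
I_max = 0.81

0.81


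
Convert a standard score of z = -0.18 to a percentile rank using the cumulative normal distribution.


CDF(z) = 0.5 * (1 + erf(z/sqrt(2)))
erf(-0.1273) = -0.1428
CDF = 0.4286
Percentile rank = 0.4286 * 100 = 42.86

42.86


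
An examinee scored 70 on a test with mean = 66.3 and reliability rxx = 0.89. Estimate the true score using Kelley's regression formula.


T_est = rxx * X + (1 - rxx) * mean
T_est = 0.89 * 70 + 0.11 * 66.3
T_est = 62.3 + 7.293
T_est = 69.593

69.593


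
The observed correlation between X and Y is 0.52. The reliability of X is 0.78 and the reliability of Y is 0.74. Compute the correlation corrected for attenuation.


r_corrected = rxy / sqrt(rxx * ryy)
= 0.52 / sqrt(0.78 * 0.74)
= 0.52 / sqrt(0.5772)
= 0.52 / 0.759737
r_corrected = 0.6844

0.6844


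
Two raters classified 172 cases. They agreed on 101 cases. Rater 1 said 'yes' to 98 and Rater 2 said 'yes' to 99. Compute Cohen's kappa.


P_o = 101/172 = 0.587209
P_e = (98*99 + 74*73) / 29584 = 0.510546
kappa = (P_o - P_e) / (1 - P_e)
kappa = (0.587209 - 0.510546) / (1 - 0.510546)
kappa = 0.1566

0.1566


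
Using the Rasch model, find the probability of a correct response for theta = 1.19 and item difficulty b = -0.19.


theta - b = 1.19 - -0.19 = 1.38
exp(-(theta - b)) = exp(-1.38) = 0.2516
P = 1 / (1 + 0.2516)
P = 0.799

0.799


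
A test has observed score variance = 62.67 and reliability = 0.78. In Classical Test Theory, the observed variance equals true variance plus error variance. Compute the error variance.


var_true = rxx * var_obs = 0.78 * 62.67 = 48.8826
var_error = var_obs - var_true
var_error = 62.67 - 48.8826
var_error = 13.7874

13.7874


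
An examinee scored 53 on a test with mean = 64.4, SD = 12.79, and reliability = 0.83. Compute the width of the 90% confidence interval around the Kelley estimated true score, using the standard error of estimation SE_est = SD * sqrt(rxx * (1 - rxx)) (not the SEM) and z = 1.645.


True score estimate = 0.83*53 + 0.17*64.4 = 54.938
SE_est = SD * sqrt(rxx * (1 - rxx)) = 12.79 * sqrt(0.83 * 0.17) = 12.79 * sqrt(0.1411) = 4.804344
CI = T_est +/- z * SE_est, so width = 2 * z * SE_est = 2 * 1.645 * 4.804344
Width = 15.8063

15.8063


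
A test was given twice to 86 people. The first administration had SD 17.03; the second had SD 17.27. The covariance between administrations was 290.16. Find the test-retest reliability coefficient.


r = cov(X,Y) / (SD_X * SD_Y)
r = 290.16 / (17.03 * 17.27)
r = 290.16 / 294.1081
r = 0.9866

0.9866


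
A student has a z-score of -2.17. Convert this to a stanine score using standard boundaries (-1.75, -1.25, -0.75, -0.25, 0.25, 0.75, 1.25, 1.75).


Stanine boundaries: [-1.75, -1.25, -0.75, -0.25, 0.25, 0.75, 1.25, 1.75]
z = -2.17
Check each boundary:
  z < -1.75
  z < -1.25
  z < -0.75
  z < -0.25
  z < 0.25
  z < 0.75
  z < 1.25
  z < 1.75
Highest qualifying boundary gives stanine = 1

1


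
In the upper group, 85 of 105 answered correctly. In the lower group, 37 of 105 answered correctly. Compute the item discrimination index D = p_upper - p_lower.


p_upper = 85/105 = 0.8095
p_lower = 37/105 = 0.3524
D = 0.8095 - 0.3524 = 0.4571

0.4571


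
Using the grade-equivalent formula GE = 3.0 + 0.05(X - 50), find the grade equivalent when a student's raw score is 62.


raw - median = 62 - 50 = 12
slope * diff = 0.05 * 12 = 0.6
GE = 3.0 + 0.6
GE = 3.6

3.6


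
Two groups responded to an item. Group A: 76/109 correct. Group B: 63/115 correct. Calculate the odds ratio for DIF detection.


Odds_A = 76/33 = 2.303
Odds_B = 63/52 = 1.2115
OR = Odds_A / Odds_B = 2.303 / 1.2115
Exactly, OR = (76 * 52) / (33 * 63) = 3952 / 2079
OR = 1.9009

1.9009


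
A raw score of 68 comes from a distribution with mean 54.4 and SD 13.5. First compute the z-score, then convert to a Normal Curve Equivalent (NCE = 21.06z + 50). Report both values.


z = (X - mean) / SD = (68 - 54.4) / 13.5
z = 13.6 / 13.5
z = 1.0074
NCE = NCE = 21.06z + 50
Carry z at full precision (z = 13.6 / 13.5) into the conversion:
NCE = 21.06 * (13.6 / 13.5) + 50 = 286.416 / 13.5 + 50
NCE = 21.216 + 50
NCE = 71.216

71.216


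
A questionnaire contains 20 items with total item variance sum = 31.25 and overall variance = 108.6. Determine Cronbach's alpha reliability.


alpha = (k/(k-1)) * (1 - sum(si^2)/s_total^2)
= (20/19) * (1 - 31.25/108.6)
alpha = 0.7497

0.7497


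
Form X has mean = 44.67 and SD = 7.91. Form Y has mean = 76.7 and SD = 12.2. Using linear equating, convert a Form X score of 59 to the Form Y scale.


slope = SD_Y / SD_X = 12.2 / 7.91 ~ 1.5424
intercept = mean_Y - slope * mean_X = 76.7 - (12.2 / 7.91) * 44.67 ~ 7.8032
Y = slope * X + intercept. To avoid rounding drift from the rounded slope/intercept, evaluate the equivalent form Y = mean_Y + SD_Y * (X - mean_X) / SD_X at full precision:
Y = 76.7 + 12.2 * (59 - 44.67) / 7.91
Y = 76.7 + 12.2 * 14.33 / 7.91
Y = 76.7 + 174.826 / 7.91
Y = 76.7 + 22.1019
Y = 98.8019

98.8019


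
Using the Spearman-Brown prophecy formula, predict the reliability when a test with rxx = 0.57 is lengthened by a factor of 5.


r_new = (n * rxx) / (1 + (n-1) * rxx)
r_new = (5 * 0.57) / (1 + 4 * 0.57)
r_new = 2.85 / 3.28
r_new = 0.8689

0.8689


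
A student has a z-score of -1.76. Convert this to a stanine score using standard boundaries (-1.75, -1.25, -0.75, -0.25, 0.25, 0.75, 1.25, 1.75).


Stanine boundaries: [-1.75, -1.25, -0.75, -0.25, 0.25, 0.75, 1.25, 1.75]
z = -1.76
Check each boundary:
  z < -1.75
  z < -1.25
  z < -0.75
  z < -0.25
  z < 0.25
  z < 0.75
  z < 1.25
  z < 1.75
Highest qualifying boundary gives stanine = 1

1


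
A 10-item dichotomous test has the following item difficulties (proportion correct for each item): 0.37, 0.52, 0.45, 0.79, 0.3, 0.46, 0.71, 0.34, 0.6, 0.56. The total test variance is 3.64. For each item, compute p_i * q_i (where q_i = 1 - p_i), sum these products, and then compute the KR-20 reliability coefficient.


For each item, compute p_i * q_i:
  Item 1: 0.37 * 0.63 = 0.2331
  Item 2: 0.52 * 0.48 = 0.2496
  Item 3: 0.45 * 0.55 = 0.2475
  Item 4: 0.79 * 0.21 = 0.1659
  Item 5: 0.3 * 0.7 = 0.21
  Item 6: 0.46 * 0.54 = 0.2484
  Item 7: 0.71 * 0.29 = 0.2059
  Item 8: 0.34 * 0.66 = 0.2244
  Item 9: 0.6 * 0.4 = 0.24
  Item 10: 0.56 * 0.44 = 0.2464
Sum(p_i * q_i) = 0.2331 + 0.2496 + 0.2475 + 0.1659 + 0.21 + 0.2484 + 0.2059 + 0.2244 + 0.24 + 0.2464 = 2.2712
KR-20 = (k/(k-1)) * (1 - Sum(p_i*q_i) / Var_total)
= (10/9) * (1 - 2.2712/3.64)
= 1.1111 * 0.376
KR-20 = 0.4178

0.4178


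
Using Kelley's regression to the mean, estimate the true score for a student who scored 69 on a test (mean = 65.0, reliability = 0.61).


T_est = rxx * X + (1 - rxx) * mean
T_est = 0.61 * 69 + 0.39 * 65.0
T_est = 42.09 + 25.35
T_est = 67.44

67.44


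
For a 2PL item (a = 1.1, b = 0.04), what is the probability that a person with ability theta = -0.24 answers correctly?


a*(theta - b) = 1.1 * (-0.24 - 0.04) = -0.308
exp(--0.308) = 1.3607
P = 1 / (1 + 1.3607)
P = 0.4236

0.4236


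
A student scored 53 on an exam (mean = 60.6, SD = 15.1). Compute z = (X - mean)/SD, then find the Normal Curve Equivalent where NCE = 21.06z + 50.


z = (X - mean) / SD = (53 - 60.6) / 15.1
z = -7.6 / 15.1
z = -0.5033
NCE = NCE = 21.06z + 50
Carry z at full precision (z = -7.6 / 15.1) into the conversion:
NCE = 21.06 * (-7.6 / 15.1) + 50 = -160.056 / 15.1 + 50
NCE = -10.5997 + 50
NCE = 39.4003

39.4003


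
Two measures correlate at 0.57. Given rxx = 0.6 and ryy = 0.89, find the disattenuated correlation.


r_corrected = rxy / sqrt(rxx * ryy)
= 0.57 / sqrt(0.6 * 0.89)
= 0.57 / sqrt(0.534)
= 0.57 / 0.730753
r_corrected = 0.78

0.78


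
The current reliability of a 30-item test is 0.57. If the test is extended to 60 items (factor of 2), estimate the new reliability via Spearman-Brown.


r_new = (n * rxx) / (1 + (n-1) * rxx)
r_new = (2 * 0.57) / (1 + 1 * 0.57)
r_new = 1.14 / 1.57
r_new = 0.7261

0.7261


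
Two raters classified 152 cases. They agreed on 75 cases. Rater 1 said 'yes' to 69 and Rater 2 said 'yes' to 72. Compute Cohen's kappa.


P_o = 75/152 = 0.493421
P_e = (69*72 + 83*80) / 23104 = 0.502424
kappa = (P_o - P_e) / (1 - P_e)
kappa = (0.493421 - 0.502424) / (1 - 0.502424)
kappa = -0.0181

-0.0181


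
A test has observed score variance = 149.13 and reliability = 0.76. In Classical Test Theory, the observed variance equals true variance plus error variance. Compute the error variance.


var_true = rxx * var_obs = 0.76 * 149.13 = 113.3388
var_error = var_obs - var_true
var_error = 149.13 - 113.3388
var_error = 35.7912

35.7912


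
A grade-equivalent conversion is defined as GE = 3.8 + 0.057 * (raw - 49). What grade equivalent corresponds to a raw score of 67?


raw - median = 67 - 49 = 18
slope * diff = 0.057 * 18 = 1.026
GE = 3.8 + 1.026
GE = 4.826

4.826


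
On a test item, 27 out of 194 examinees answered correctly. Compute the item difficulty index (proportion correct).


Item difficulty p = number correct / total examinees
p = 27 / 194
p = 0.1392

0.1392


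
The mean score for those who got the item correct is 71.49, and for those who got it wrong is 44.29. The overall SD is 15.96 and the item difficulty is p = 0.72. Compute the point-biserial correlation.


q = 1 - p = 0.28
rpb = ((M1 - M0) / SD) * sqrt(p * q)
rpb = ((71.49 - 44.29) / 15.96) * sqrt(0.72 * 0.28)
rpb = 0.7652

0.7652


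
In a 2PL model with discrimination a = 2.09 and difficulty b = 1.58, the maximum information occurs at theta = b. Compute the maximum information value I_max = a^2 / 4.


For 2PL, max info at theta = b = 1.58
I_max = a^2 / 4 = 2.09^2 / 4
= 4.3681 / 4
I_max = 1.092

1.092


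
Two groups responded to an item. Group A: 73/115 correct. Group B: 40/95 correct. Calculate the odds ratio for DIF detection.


Odds_A = 73/42 = 1.7381
Odds_B = 40/55 = 0.7273
OR = Odds_A / Odds_B = 1.7381 / 0.7273
Exactly, OR = (73 * 55) / (42 * 40) = 4015 / 1680
OR = 2.3899

2.3899


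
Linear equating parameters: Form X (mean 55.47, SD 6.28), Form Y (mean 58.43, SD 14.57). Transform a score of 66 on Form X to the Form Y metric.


slope = SD_Y / SD_X = 14.57 / 6.28 ~ 2.3201
intercept = mean_Y - slope * mean_X = 58.43 - (14.57 / 6.28) * 55.47 ~ -70.2639
Y = slope * X + intercept. To avoid rounding drift from the rounded slope/intercept, evaluate the equivalent form Y = mean_Y + SD_Y * (X - mean_X) / SD_X at full precision:
Y = 58.43 + 14.57 * (66 - 55.47) / 6.28
Y = 58.43 + 14.57 * 10.53 / 6.28
Y = 58.43 + 153.4221 / 6.28
Y = 58.43 + 24.4303
Y = 82.8603

82.8603


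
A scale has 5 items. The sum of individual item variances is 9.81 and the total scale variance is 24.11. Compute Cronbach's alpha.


alpha = (k/(k-1)) * (1 - sum(si^2)/s_total^2)
= (5/4) * (1 - 9.81/24.11)
alpha = 0.7414

0.7414


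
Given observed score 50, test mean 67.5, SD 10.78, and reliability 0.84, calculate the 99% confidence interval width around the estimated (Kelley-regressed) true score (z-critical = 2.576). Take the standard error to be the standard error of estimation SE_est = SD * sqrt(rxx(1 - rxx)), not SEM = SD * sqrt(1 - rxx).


True score estimate = 0.84*50 + 0.16*67.5 = 52.8
SE_est = SD * sqrt(rxx * (1 - rxx)) = 10.78 * sqrt(0.84 * 0.16) = 10.78 * sqrt(0.1344) = 3.952013
CI = T_est +/- z * SE_est, so width = 2 * z * SE_est = 2 * 2.576 * 3.952013
Width = 20.3608

20.3608


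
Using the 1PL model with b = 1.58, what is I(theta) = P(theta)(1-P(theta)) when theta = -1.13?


P = 1/(1+exp(-(-1.13-1.58))) = 0.0624
I = P*(1-P) = 0.0624 * 0.9376
I = 0.0585

0.0585


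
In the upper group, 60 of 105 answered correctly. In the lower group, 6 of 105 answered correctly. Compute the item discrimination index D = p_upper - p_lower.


p_upper = 60/105 = 0.5714
p_lower = 6/105 = 0.0571
D = 0.5714 - 0.0571 = 0.5143

0.5143


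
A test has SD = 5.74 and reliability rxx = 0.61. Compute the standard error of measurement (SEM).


SEM = SD * sqrt(1 - rxx)
SEM = 5.74 * sqrt(1 - 0.61)
SEM = 5.74 * sqrt(0.39) = 5.74 * 0.6245
SEM = 3.5846

3.5846


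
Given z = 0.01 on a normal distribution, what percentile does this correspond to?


CDF(z) = 0.5 * (1 + erf(z/sqrt(2)))
erf(0.0071) = 0.008
CDF = 0.504
Percentile rank = 0.504 * 100 = 50.4

50.4


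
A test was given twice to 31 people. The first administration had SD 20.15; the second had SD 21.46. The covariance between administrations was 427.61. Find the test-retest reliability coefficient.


r = cov(X,Y) / (SD_X * SD_Y)
r = 427.61 / (20.15 * 21.46)
r = 427.61 / 432.419
r = 0.9889

0.9889


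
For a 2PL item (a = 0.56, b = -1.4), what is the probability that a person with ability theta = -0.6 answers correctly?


a*(theta - b) = 0.56 * (-0.6 - -1.4) = 0.448
exp(-0.448) = 0.6389
P = 1 / (1 + 0.6389)
P = 0.6102

0.6102


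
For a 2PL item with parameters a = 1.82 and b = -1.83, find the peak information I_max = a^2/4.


For 2PL, max info at theta = b = -1.83
I_max = a^2 / 4 = 1.82^2 / 4
= 3.3124 / 4
I_max = 0.8281

0.8281


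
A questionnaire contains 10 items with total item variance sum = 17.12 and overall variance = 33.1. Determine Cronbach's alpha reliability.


alpha = (k/(k-1)) * (1 - sum(si^2)/s_total^2)
= (10/9) * (1 - 17.12/33.1)
alpha = 0.5364

0.5364


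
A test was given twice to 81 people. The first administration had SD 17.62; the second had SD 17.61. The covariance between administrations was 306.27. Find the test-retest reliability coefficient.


r = cov(X,Y) / (SD_X * SD_Y)
r = 306.27 / (17.62 * 17.61)
r = 306.27 / 310.2882
r = 0.9871

0.9871


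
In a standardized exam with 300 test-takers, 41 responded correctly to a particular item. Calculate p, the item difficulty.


Item difficulty p = number correct / total examinees
p = 41 / 300
p = 0.1367

0.1367


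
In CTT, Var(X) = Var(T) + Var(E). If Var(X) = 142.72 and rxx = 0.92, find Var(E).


var_true = rxx * var_obs = 0.92 * 142.72 = 131.3024
var_error = var_obs - var_true
var_error = 142.72 - 131.3024
var_error = 11.4176

11.4176


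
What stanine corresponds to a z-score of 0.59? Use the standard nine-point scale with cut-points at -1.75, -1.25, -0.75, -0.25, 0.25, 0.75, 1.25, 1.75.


Stanine boundaries: [-1.75, -1.25, -0.75, -0.25, 0.25, 0.75, 1.25, 1.75]
z = 0.59
Check each boundary:
  z >= -1.75 -> could be stanine 2
  z >= -1.25 -> could be stanine 3
  z >= -0.75 -> could be stanine 4
  z >= -0.25 -> could be stanine 5
  z >= 0.25 -> could be stanine 6
  z < 0.75
  z < 1.25
  z < 1.75
Highest qualifying boundary gives stanine = 6

6


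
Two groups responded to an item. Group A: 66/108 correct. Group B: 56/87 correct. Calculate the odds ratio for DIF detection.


Odds_A = 66/42 = 1.5714
Odds_B = 56/31 = 1.8065
OR = Odds_A / Odds_B = 1.5714 / 1.8065
Exactly, OR = (66 * 31) / (42 * 56) = 2046 / 2352
OR = 0.8699

0.8699


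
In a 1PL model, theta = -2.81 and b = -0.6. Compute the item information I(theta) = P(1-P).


P = 1/(1+exp(-(-2.81--0.6))) = 0.0989
I = P*(1-P) = 0.0989 * 0.9011
I = 0.0891

0.0891


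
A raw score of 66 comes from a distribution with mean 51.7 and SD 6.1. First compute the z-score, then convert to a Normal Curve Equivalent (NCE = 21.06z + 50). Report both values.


z = (X - mean) / SD = (66 - 51.7) / 6.1
z = 14.3 / 6.1
z = 2.3443
NCE = NCE = 21.06z + 50
Carry z at full precision (z = 14.3 / 6.1) into the conversion:
NCE = 21.06 * (14.3 / 6.1) + 50 = 301.158 / 6.1 + 50
NCE = 49.3702 + 50
NCE = 99.3702

99.3702


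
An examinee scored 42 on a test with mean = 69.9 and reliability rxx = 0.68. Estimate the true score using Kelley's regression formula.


T_est = rxx * X + (1 - rxx) * mean
T_est = 0.68 * 42 + 0.32 * 69.9
T_est = 28.56 + 22.368
T_est = 50.928

50.928


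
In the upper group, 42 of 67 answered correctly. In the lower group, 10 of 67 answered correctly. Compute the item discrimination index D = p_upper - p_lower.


p_upper = 42/67 = 0.6269
p_lower = 10/67 = 0.1493
D = 0.6269 - 0.1493 = 0.4776

0.4776


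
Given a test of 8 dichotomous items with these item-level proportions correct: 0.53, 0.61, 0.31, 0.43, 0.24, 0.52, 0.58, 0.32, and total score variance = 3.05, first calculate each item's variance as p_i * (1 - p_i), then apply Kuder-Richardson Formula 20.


For each item, compute p_i * q_i:
  Item 1: 0.53 * 0.47 = 0.2491
  Item 2: 0.61 * 0.39 = 0.2379
  Item 3: 0.31 * 0.69 = 0.2139
  Item 4: 0.43 * 0.57 = 0.2451
  Item 5: 0.24 * 0.76 = 0.1824
  Item 6: 0.52 * 0.48 = 0.2496
  Item 7: 0.58 * 0.42 = 0.2436
  Item 8: 0.32 * 0.68 = 0.2176
Sum(p_i * q_i) = 0.2491 + 0.2379 + 0.2139 + 0.2451 + 0.1824 + 0.2496 + 0.2436 + 0.2176 = 1.8392
KR-20 = (k/(k-1)) * (1 - Sum(p_i*q_i) / Var_total)
= (8/7) * (1 - 1.8392/3.05)
= 1.1429 * 0.397
KR-20 = 0.4537

0.4537


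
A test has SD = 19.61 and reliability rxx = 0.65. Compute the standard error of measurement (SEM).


SEM = SD * sqrt(1 - rxx)
SEM = 19.61 * sqrt(1 - 0.65)
SEM = 19.61 * sqrt(0.35) = 19.61 * 0.591608
SEM = 11.6014

11.6014


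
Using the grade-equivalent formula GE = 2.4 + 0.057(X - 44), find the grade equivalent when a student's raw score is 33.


raw - median = 33 - 44 = -11
slope * diff = 0.057 * -11 = -0.627
GE = 2.4 + -0.627
GE = 1.773

1.773


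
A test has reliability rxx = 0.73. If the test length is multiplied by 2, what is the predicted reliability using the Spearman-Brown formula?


r_new = (n * rxx) / (1 + (n-1) * rxx)
r_new = (2 * 0.73) / (1 + 1 * 0.73)
r_new = 1.46 / 1.73
r_new = 0.8439

0.8439


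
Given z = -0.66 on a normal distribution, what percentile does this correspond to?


CDF(z) = 0.5 * (1 + erf(z/sqrt(2)))
erf(-0.4667) = -0.4907
CDF = 0.2546
Percentile rank = 0.2546 * 100 = 25.46

25.46


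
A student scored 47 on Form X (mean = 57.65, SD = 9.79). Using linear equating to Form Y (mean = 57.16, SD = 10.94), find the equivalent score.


slope = SD_Y / SD_X = 10.94 / 9.79 ~ 1.1175
intercept = mean_Y - slope * mean_X = 57.16 - (10.94 / 9.79) * 57.65 ~ -7.262
Y = slope * X + intercept. To avoid rounding drift from the rounded slope/intercept, evaluate the equivalent form Y = mean_Y + SD_Y * (X - mean_X) / SD_X at full precision:
Y = 57.16 + 10.94 * (47 - 57.65) / 9.79
Y = 57.16 - 10.94 * 10.65 / 9.79
Y = 57.16 - 116.511 / 9.79
Y = 57.16 - 11.901
Y = 45.259

45.259


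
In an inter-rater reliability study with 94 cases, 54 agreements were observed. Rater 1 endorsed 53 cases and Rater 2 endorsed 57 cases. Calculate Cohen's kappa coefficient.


P_o = 54/94 = 0.574468
P_e = (53*57 + 41*37) / 8836 = 0.513581
kappa = (P_o - P_e) / (1 - P_e)
kappa = (0.574468 - 0.513581) / (1 - 0.513581)
kappa = 0.1252

0.1252


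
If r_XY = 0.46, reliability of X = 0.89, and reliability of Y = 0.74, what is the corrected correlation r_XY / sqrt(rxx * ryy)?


r_corrected = rxy / sqrt(rxx * ryy)
= 0.46 / sqrt(0.89 * 0.74)
= 0.46 / sqrt(0.6586)
= 0.46 / 0.811542
r_corrected = 0.5668

0.5668


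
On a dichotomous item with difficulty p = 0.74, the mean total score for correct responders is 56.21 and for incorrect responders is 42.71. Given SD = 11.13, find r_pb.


q = 1 - p = 0.26
rpb = ((M1 - M0) / SD) * sqrt(p * q)
rpb = ((56.21 - 42.71) / 11.13) * sqrt(0.74 * 0.26)
rpb = 0.532

0.532


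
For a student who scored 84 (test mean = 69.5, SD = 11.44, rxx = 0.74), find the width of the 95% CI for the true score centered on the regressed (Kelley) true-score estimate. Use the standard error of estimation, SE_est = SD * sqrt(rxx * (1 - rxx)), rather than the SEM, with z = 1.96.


True score estimate = 0.74*84 + 0.26*69.5 = 80.23
SE_est = SD * sqrt(rxx * (1 - rxx)) = 11.44 * sqrt(0.74 * 0.26) = 11.44 * sqrt(0.1924) = 5.017976
CI = T_est +/- z * SE_est, so width = 2 * z * SE_est = 2 * 1.96 * 5.017976
Width = 19.6705

19.6705


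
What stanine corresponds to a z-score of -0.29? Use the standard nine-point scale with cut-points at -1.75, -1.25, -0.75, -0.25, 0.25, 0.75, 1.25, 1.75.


Stanine boundaries: [-1.75, -1.25, -0.75, -0.25, 0.25, 0.75, 1.25, 1.75]
z = -0.29
Check each boundary:
  z >= -1.75 -> could be stanine 2
  z >= -1.25 -> could be stanine 3
  z >= -0.75 -> could be stanine 4
  z < -0.25
  z < 0.25
  z < 0.75
  z < 1.25
  z < 1.75
Highest qualifying boundary gives stanine = 4

4


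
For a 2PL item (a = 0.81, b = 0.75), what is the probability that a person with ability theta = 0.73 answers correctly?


a*(theta - b) = 0.81 * (0.73 - 0.75) = -0.0162
exp(--0.0162) = 1.0163
P = 1 / (1 + 1.0163)
P = 0.496

0.496


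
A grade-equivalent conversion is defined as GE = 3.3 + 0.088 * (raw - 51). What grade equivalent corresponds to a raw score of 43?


raw - median = 43 - 51 = -8
slope * diff = 0.088 * -8 = -0.704
GE = 3.3 + -0.704
GE = 2.596

2.596


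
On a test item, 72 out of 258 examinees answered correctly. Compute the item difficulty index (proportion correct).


Item difficulty p = number correct / total examinees
p = 72 / 258
p = 0.2791

0.2791


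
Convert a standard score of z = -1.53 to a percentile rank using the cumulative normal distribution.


CDF(z) = 0.5 * (1 + erf(z/sqrt(2)))
erf(-1.0819) = -0.874
CDF = 0.063
Percentile rank = 0.063 * 100 = 6.3

6.3


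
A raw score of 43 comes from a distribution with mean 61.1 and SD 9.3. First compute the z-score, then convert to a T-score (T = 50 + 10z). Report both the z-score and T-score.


z = (X - mean) / SD = (43 - 61.1) / 9.3
z = -18.1 / 9.3
z = -1.9462
T-score = T = 50 + 10z
Carry z at full precision (z = -18.1 / 9.3) into the conversion:
T-score = 50 + 10 * (-18.1 / 9.3) = 50 + -181 / 9.3
T-score = 50 + -19.4624
T-score = 30.5376

30.5376


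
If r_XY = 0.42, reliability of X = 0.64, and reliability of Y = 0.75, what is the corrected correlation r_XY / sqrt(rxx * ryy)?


r_corrected = rxy / sqrt(rxx * ryy)
= 0.42 / sqrt(0.64 * 0.75)
= 0.42 / sqrt(0.48)
= 0.42 / 0.69282
r_corrected = 0.6062

0.6062


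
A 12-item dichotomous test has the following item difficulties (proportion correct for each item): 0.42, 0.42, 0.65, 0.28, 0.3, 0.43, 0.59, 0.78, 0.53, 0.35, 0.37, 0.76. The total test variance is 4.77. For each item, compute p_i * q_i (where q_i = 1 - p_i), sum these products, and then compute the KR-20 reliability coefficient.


For each item, compute p_i * q_i:
  Item 1: 0.42 * 0.58 = 0.2436
  Item 2: 0.42 * 0.58 = 0.2436
  Item 3: 0.65 * 0.35 = 0.2275
  Item 4: 0.28 * 0.72 = 0.2016
  Item 5: 0.3 * 0.7 = 0.21
  Item 6: 0.43 * 0.57 = 0.2451
  Item 7: 0.59 * 0.41 = 0.2419
  Item 8: 0.78 * 0.22 = 0.1716
  Item 9: 0.53 * 0.47 = 0.2491
  Item 10: 0.35 * 0.65 = 0.2275
  Item 11: 0.37 * 0.63 = 0.2331
  Item 12: 0.76 * 0.24 = 0.1824
Sum(p_i * q_i) = 0.2436 + 0.2436 + 0.2275 + 0.2016 + 0.21 + 0.2451 + 0.2419 + 0.1716 + 0.2491 + 0.2275 + 0.2331 + 0.1824 = 2.677
KR-20 = (k/(k-1)) * (1 - Sum(p_i*q_i) / Var_total)
= (12/11) * (1 - 2.677/4.77)
= 1.0909 * 0.4388
KR-20 = 0.4787

0.4787


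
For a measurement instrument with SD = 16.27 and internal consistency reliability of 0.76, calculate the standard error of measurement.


SEM = SD * sqrt(1 - rxx)
SEM = 16.27 * sqrt(1 - 0.76)
SEM = 16.27 * sqrt(0.24) = 16.27 * 0.489898
SEM = 7.9706

7.9706


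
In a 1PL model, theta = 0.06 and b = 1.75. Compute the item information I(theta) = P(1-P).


P = 1/(1+exp(-(0.06-1.75))) = 0.1558
I = P*(1-P) = 0.1558 * 0.8442
I = 0.1315

0.1315


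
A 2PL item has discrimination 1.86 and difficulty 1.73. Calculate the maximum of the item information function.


For 2PL, max info at theta = b = 1.73
I_max = a^2 / 4 = 1.86^2 / 4
= 3.4596 / 4
I_max = 0.8649

0.8649


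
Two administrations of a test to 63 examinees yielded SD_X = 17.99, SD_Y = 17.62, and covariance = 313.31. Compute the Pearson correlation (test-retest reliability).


r = cov(X,Y) / (SD_X * SD_Y)
r = 313.31 / (17.99 * 17.62)
r = 313.31 / 316.9838
r = 0.9884

0.9884


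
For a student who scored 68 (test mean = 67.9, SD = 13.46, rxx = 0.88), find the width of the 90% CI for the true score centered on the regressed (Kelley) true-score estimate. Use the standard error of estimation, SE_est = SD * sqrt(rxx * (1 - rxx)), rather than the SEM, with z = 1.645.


True score estimate = 0.88*68 + 0.12*67.9 = 67.988
SE_est = SD * sqrt(rxx * (1 - rxx)) = 13.46 * sqrt(0.88 * 0.12) = 13.46 * sqrt(0.1056) = 4.373982
CI = T_est +/- z * SE_est, so width = 2 * z * SE_est = 2 * 1.645 * 4.373982
Width = 14.3904

14.3904
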